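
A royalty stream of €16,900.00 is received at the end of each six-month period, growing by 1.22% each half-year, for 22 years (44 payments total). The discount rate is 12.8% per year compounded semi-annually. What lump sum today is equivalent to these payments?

€289,960.06

Periodic rate r = 0.128/2 per half-year; n is counted in half-years.
Growing ordinary annuity: PV = PMT₁ × [1 − ((1+g)/(1+r))^n] / (r − g) = 16,900 × [1 − ((1+0.0122)/(1+r))^44] / (r − 0.0122) = €289,960.06.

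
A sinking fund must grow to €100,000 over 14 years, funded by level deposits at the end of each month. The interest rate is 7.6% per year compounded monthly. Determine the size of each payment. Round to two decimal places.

Level ordinary annuity; solve FV = PMT × [((1+r)^n − 1)/r] for PMT.
Periodic rate r = 0.076/12 per month; n is counted in months.
With n = 168: PMT = 100,000 / ([((1+r)^n − 1)/r]) = €335.41

€335.41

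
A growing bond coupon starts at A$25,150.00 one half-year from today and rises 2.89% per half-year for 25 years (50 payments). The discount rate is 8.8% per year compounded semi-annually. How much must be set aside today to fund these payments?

A$861,676.91

Periodic rate r = 0.088/2 per half-year; n is counted in half-years.
Growing ordinary annuity: PV = PMT₁ × [1 − ((1+g)/(1+r))^n] / (r − g) = 25,150 × [1 − ((1+0.0289)/(1+r))^50] / (r − 0.0289) = A$861,676.91.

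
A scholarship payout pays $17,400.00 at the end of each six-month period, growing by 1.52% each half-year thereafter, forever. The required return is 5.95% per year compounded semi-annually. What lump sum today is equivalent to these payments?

$1,195,876.29

Periodic rate r = 0.0595/2 per half-year.
Growing perpetuity (Gordon): PV = PMT₁ / (r − g) = 17,400 / (r − 0.0152) = $1,195,876.29.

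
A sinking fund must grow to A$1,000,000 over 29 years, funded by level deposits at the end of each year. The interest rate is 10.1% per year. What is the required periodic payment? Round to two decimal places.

A$6,607.06

Level ordinary annuity; solve FV = PMT × [((1+r)^n − 1)/r] for PMT.
Periodic rate r = 0.101 per year.
With n = 29: PMT = 1,000,000 / ([((1+r)^n − 1)/r]) = A$6,607.06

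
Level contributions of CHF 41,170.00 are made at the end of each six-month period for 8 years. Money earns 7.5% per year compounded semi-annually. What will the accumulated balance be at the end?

CHF 880,739.17

This is an ordinary annuity: 16 deposits of CHF 41,170.00 at the end of each six-month period.
Periodic rate r = 0.075/2 per half-year; n is counted in half-years.
FV = PMT × [((1+r)^n − 1)/r] = 41,170 × [(1+r)^16 − 1] / r = CHF 880,739.17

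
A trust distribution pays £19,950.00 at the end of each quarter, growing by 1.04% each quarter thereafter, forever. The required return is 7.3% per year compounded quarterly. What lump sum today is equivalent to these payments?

Periodic rate r = 0.073/4 per quarter.
Growing perpetuity (Gordon): PV = PMT₁ / (r − g) = 19,950 / (r − 0.0104) = £2,541,401.27.

£2,541,401.27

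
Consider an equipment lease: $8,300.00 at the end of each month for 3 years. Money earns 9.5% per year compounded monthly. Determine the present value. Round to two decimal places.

$259,108.20

This is an ordinary annuity: 36 payments of $8,300.00 at the end of each month.
Periodic rate r = 0.095/12 per month; n is counted in months.
PV = PMT × [(1 − (1+r)^−n)/r] = 8,300 × [1 − (1+r)^−36] / r = $259,108.20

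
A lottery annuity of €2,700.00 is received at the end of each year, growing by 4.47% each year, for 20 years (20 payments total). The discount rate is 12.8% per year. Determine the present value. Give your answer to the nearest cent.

Periodic rate r = 0.128 per year.
Growing ordinary annuity: PV = PMT₁ × [1 − ((1+g)/(1+r))^n] / (r − g) = 2,700 × [1 − ((1+0.0447)/(1+r))^20] / (r − 0.0447) = €25,424.71.

€25,424.71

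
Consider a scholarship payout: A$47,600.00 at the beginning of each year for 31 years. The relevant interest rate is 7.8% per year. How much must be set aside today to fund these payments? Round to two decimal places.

This is an annuity due: 31 payments of A$47,600.00 at the beginning of each year.
Periodic rate r = 0.078 per year.
PV = PMT × [(1 − (1+r)^−n)/r] × (1+r) = 47,600 × [1 − (1+r)^−31] / r × (1+r) = A$593,742.90

A$593,742.90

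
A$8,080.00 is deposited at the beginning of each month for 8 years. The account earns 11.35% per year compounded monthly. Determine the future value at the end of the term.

A$1,266,625.55

This is an annuity due: 96 deposits of A$8,080.00 at the beginning of each month.
Periodic rate r = 0.1135/12 per month; n is counted in months.
FV = PMT × [((1+r)^n − 1)/r] × (1+r) = 8,080 × [(1+r)^96 − 1] / r × (1+r) = A$1,266,625.55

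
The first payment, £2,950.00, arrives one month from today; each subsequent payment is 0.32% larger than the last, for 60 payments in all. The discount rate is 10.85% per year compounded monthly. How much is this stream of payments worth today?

£148,549.41

Periodic rate r = 0.1085/12 per month; n is counted in months.
Growing ordinary annuity: PV = PMT₁ × [1 − ((1+g)/(1+r))^n] / (r − g) = 2,950 × [1 − ((1+0.0032)/(1+r))^60] / (r − 0.0032) = £148,549.41.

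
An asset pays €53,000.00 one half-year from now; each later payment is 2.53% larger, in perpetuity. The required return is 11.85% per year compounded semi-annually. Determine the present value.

Periodic rate r = 0.1185/2 per half-year.
Growing perpetuity (Gordon): PV = PMT₁ / (r − g) = 53,000 / (r − 0.0253) = €1,561,119.29.

€1,561,119.29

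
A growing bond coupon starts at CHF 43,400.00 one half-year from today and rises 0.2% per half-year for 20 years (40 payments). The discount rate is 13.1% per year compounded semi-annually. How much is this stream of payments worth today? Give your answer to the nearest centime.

Periodic rate r = 0.131/2 per half-year; n is counted in half-years.
Growing ordinary annuity: PV = PMT₁ × [1 − ((1+g)/(1+r))^n] / (r − g) = 43,400 × [1 − ((1+0.002)/(1+r))^40] / (r − 0.002) = CHF 624,946.94.

CHF 624,946.94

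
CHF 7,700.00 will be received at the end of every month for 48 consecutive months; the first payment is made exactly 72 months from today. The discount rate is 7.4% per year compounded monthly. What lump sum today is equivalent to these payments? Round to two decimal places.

Ordinary annuity of 48 payments, first payment at period 72.
Periodic rate r = 0.074/12 per month; n is counted in months.
The ordinary-annuity PV formula values the stream one period before the first payment (period 71); discount that back 71 periods:
PV₀ = 7,700 × [1 − (1+r)^−48] / r × (1+r)^−71 = CHF 206,218.68

CHF 206,218.68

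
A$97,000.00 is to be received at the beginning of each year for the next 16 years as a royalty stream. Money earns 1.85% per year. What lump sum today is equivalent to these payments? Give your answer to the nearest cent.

This is an annuity due: 16 payments of A$97,000.00 at the beginning of each year.
Periodic rate r = 0.0185 per year.
PV = PMT × [(1 − (1+r)^−n)/r] × (1+r) = 97,000 × [1 − (1+r)^−16] / r × (1+r) = A$1,357,479.86

A$1,357,479.86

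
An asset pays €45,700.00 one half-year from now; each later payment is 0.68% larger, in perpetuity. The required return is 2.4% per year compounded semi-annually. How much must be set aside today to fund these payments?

Periodic rate r = 0.024/2 per half-year.
Growing perpetuity (Gordon): PV = PMT₁ / (r − g) = 45,700 / (r − 0.0068) = €8,788,461.54.

€8,788,461.54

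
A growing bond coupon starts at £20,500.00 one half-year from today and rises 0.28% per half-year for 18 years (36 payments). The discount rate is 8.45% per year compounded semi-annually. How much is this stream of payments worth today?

Periodic rate r = 0.0845/2 per half-year; n is counted in half-years.
Growing ordinary annuity: PV = PMT₁ × [1 − ((1+g)/(1+r))^n] / (r − g) = 20,500 × [1 − ((1+0.0028)/(1+r))^36] / (r − 0.0028) = £390,096.13.

£390,096.13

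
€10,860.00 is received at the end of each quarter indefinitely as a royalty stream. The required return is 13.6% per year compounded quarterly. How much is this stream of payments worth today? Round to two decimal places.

€319,411.76

Periodic rate r = 0.136/4 per quarter.
Level perpetuity: PV = PMT / r = 10,860 / (0.136/4) = €319,411.76.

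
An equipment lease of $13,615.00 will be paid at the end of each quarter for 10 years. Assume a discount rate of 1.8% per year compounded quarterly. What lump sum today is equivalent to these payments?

$497,378.48

This is an ordinary annuity: 40 payments of $13,615.00 at the end of each quarter.
Periodic rate r = 0.018/4 per quarter; n is counted in quarters.
PV = PMT × [(1 − (1+r)^−n)/r] = 13,615 × [1 − (1+r)^−40] / r = $497,378.48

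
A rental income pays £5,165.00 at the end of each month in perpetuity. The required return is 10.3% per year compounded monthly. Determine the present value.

Periodic rate r = 0.103/12 per month.
Level perpetuity: PV = PMT / r = 5,165 / (0.103/12) = £601,747.57.

£601,747.57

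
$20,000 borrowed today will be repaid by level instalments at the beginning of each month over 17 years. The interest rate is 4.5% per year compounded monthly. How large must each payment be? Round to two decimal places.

$139.92

Level annuity due; solve PV = PMT × [(1 − (1+r)^−n)/r] × (1+r) for PMT.
Periodic rate r = 0.045/12 per month; n is counted in months.
With n = 204: PMT = 20,000 / ([(1 − (1+r)^−n)/r] × (1+r)) = $139.92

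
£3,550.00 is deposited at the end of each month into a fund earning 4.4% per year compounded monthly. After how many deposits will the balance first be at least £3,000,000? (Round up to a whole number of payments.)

386 payments

Periodic rate r = 0.044/12 per month; n is counted in months.
Ordinary annuity FV: 3,000,000 = 3,550 × [((1+r)^n − 1)/r].
(1+r)^n = 1 + 3,000,000 × r / 3,550, so n = ln(1 + 3,000,000·r/3,550) / ln(1+r) = 385.43.
Round up to a whole number of payments: n = 386.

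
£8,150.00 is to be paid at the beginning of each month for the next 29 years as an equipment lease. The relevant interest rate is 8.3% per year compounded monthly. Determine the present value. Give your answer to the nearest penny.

£1,078,691.23

This is an annuity due: 348 payments of £8,150.00 at the beginning of each month.
Periodic rate r = 0.083/12 per month; n is counted in months.
PV = PMT × [(1 − (1+r)^−n)/r] × (1+r) = 8,150 × [1 − (1+r)^−348] / r × (1+r) = £1,078,691.23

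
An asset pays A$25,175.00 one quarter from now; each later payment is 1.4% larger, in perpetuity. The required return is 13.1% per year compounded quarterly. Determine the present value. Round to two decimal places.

Periodic rate r = 0.131/4 per quarter.
Growing perpetuity (Gordon): PV = PMT₁ / (r − g) = 25,175 / (r − 0.014) = A$1,342,666.67.

A$1,342,666.67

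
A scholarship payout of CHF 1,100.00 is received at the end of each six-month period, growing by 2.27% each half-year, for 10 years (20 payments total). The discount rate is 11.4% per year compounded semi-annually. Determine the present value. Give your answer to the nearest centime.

CHF 15,490.76

Periodic rate r = 0.114/2 per half-year; n is counted in half-years.
Growing ordinary annuity: PV = PMT₁ × [1 − ((1+g)/(1+r))^n] / (r − g) = 1,100 × [1 − ((1+0.0227)/(1+r))^20] / (r − 0.0227) = CHF 15,490.76.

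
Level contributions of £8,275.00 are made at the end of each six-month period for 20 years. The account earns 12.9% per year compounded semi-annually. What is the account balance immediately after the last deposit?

This is an ordinary annuity: 40 deposits of £8,275.00 at the end of each six-month period.
Periodic rate r = 0.129/2 per half-year; n is counted in half-years.
FV = PMT × [((1+r)^n − 1)/r] = 8,275 × [(1+r)^40 − 1] / r = £1,434,978.76

£1,434,978.76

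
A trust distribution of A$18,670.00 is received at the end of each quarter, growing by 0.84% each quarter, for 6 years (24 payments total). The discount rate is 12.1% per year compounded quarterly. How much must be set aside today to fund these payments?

A$343,653.87

Periodic rate r = 0.121/4 per quarter; n is counted in quarters.
Growing ordinary annuity: PV = PMT₁ × [1 − ((1+g)/(1+r))^n] / (r − g) = 18,670 × [1 − ((1+0.0084)/(1+r))^24] / (r − 0.0084) = A$343,653.87.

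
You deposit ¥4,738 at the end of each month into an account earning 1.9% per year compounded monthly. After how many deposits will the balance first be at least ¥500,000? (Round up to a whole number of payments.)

Periodic rate r = 0.019/12 per month; n is counted in months.
Ordinary annuity FV: 500,000 = 4,738 × [((1+r)^n − 1)/r].
(1+r)^n = 1 + 500,000 × r / 4,738, so n = ln(1 + 500,000·r/4,738) / ln(1+r) = 97.66.
Round up to a whole number of payments: n = 98.

98 payments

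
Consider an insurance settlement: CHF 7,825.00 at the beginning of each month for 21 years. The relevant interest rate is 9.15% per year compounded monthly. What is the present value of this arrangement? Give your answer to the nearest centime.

This is an annuity due: 252 payments of CHF 7,825.00 at the beginning of each month.
Periodic rate r = 0.0915/12 per month; n is counted in months.
PV = PMT × [(1 − (1+r)^−n)/r] × (1+r) = 7,825 × [1 − (1+r)^−252] / r × (1+r) = CHF 881,574.81

CHF 881,574.81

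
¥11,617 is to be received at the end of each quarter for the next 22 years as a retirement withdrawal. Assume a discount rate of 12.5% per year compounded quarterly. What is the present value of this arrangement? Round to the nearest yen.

¥346,957

This is an ordinary annuity: 88 payments of ¥11,617 at the end of each quarter.
Periodic rate r = 0.125/4 per quarter; n is counted in quarters.
PV = PMT × [(1 − (1+r)^−n)/r] = 11,617 × [1 − (1+r)^−88] / r = ¥346,957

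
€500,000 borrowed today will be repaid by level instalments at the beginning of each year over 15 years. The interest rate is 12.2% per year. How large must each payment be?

Level annuity due; solve PV = PMT × [(1 − (1+r)^−n)/r] × (1+r) for PMT.
Periodic rate r = 0.122 per year.
With n = 15: PMT = 500,000 / ([(1 − (1+r)^−n)/r] × (1+r)) = €66,129.84

€66,129.84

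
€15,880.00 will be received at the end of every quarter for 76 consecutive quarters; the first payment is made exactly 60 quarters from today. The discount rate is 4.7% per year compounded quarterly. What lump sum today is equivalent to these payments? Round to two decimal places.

€399,202.63

Ordinary annuity of 76 payments, first payment at period 60.
Periodic rate r = 0.047/4 per quarter; n is counted in quarters.
The ordinary-annuity PV formula values the stream one period before the first payment (period 59); discount that back 59 periods:
PV₀ = 15,880 × [1 − (1+r)^−76] / r × (1+r)^−59 = €399,202.63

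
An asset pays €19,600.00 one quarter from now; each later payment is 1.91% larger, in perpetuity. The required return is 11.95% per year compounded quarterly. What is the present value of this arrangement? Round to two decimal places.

€1,819,025.52

Periodic rate r = 0.1195/4 per quarter.
Growing perpetuity (Gordon): PV = PMT₁ / (r − g) = 19,600 / (r − 0.0191) = €1,819,025.52.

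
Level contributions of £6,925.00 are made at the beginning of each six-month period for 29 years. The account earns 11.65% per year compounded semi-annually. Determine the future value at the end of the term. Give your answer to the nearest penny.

This is an annuity due: 58 deposits of £6,925.00 at the beginning of each six-month period.
Periodic rate r = 0.1165/2 per half-year; n is counted in half-years.
FV = PMT × [((1+r)^n − 1)/r] × (1+r) = 6,925 × [(1+r)^58 − 1] / r × (1+r) = £3,230,270.07

£3,230,270.07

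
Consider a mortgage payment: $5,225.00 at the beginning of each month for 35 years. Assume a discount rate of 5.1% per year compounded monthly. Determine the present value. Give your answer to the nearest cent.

This is an annuity due: 420 payments of $5,225.00 at the beginning of each month.
Periodic rate r = 0.051/12 per month; n is counted in months.
PV = PMT × [(1 − (1+r)^−n)/r] × (1+r) = 5,225 × [1 − (1+r)^−420] / r × (1+r) = $1,026,683.26

$1,026,683.26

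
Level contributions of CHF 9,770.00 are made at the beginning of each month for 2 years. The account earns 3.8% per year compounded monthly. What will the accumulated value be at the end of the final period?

This is an annuity due: 24 deposits of CHF 9,770.00 at the beginning of each month.
Periodic rate r = 0.038/12 per month; n is counted in months.
FV = PMT × [((1+r)^n − 1)/r] × (1+r) = 9,770 × [(1+r)^24 − 1] / r × (1+r) = CHF 243,990.81

CHF 243,990.81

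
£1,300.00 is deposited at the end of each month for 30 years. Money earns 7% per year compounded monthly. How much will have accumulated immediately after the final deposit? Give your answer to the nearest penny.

This is an ordinary annuity: 360 deposits of £1,300.00 at the end of each month.
Periodic rate r = 0.07/12 per month; n is counted in months.
FV = PMT × [((1+r)^n − 1)/r] = 1,300 × [(1+r)^360 − 1] / r = £1,585,962.29

£1,585,962.29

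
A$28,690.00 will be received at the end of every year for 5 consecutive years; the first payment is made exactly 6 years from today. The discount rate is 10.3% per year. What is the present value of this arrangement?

Ordinary annuity of 5 payments, first payment at period 6.
Periodic rate r = 0.103 per year.
The ordinary-annuity PV formula values the stream one period before the first payment (period 5); discount that back 5 periods:
PV₀ = 28,690 × [1 − (1+r)^−5] / r × (1+r)^−5 = A$66,109.16

A$66,109.16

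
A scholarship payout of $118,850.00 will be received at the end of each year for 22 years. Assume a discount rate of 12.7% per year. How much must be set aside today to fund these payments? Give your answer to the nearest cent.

$868,394.26

This is an ordinary annuity: 22 payments of $118,850.00 at the end of each year.
Periodic rate r = 0.127 per year.
PV = PMT × [(1 − (1+r)^−n)/r] = 118,850 × [1 − (1+r)^−22] / r = $868,394.26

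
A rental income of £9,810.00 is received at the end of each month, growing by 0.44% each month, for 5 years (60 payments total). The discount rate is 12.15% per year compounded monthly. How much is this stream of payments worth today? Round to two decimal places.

£495,140.82

Periodic rate r = 0.1215/12 per month; n is counted in months.
Growing ordinary annuity: PV = PMT₁ × [1 − ((1+g)/(1+r))^n] / (r − g) = 9,810 × [1 − ((1+0.0044)/(1+r))^60] / (r − 0.0044) = £495,140.82.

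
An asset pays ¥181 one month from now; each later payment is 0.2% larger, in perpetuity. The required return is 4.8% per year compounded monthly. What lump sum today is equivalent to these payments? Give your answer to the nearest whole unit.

Periodic rate r = 0.048/12 per month.
Growing perpetuity (Gordon): PV = PMT₁ / (r − g) = 181 / (r − 0.002) = ¥90,500.

¥90,500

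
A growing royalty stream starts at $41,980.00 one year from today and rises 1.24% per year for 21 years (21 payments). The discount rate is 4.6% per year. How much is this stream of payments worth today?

Periodic rate r = 0.046 per year.
Growing ordinary annuity: PV = PMT₁ × [1 − ((1+g)/(1+r))^n] / (r − g) = 41,980 × [1 − ((1+0.0124)/(1+r))^21] / (r − 0.0124) = $619,996.20.

$619,996.20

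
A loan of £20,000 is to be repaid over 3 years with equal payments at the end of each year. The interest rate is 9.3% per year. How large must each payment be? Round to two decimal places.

£7,943.37

Level ordinary annuity; solve PV = PMT × [(1 − (1+r)^−n)/r] for PMT.
Periodic rate r = 0.093 per year.
With n = 3: PMT = 20,000 / ([(1 − (1+r)^−n)/r]) = £7,943.37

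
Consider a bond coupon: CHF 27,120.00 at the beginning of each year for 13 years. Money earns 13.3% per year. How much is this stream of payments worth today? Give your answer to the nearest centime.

This is an annuity due: 13 payments of CHF 27,120.00 at the beginning of each year.
Periodic rate r = 0.133 per year.
PV = PMT × [(1 − (1+r)^−n)/r] × (1+r) = 27,120 × [1 − (1+r)^−13] / r × (1+r) = CHF 185,459.76

CHF 185,459.76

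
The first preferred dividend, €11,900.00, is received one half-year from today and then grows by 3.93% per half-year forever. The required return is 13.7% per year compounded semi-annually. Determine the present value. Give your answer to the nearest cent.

Periodic rate r = 0.137/2 per half-year.
Growing perpetuity (Gordon): PV = PMT₁ / (r − g) = 11,900 / (r − 0.0393) = €407,534.25.

€407,534.25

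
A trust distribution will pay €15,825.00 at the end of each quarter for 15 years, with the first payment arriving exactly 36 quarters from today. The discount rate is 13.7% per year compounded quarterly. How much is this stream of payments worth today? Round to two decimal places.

Ordinary annuity of 60 payments, first payment at period 36.
Periodic rate r = 0.137/4 per quarter; n is counted in quarters.
The ordinary-annuity PV formula values the stream one period before the first payment (period 35); discount that back 35 periods:
PV₀ = 15,825 × [1 − (1+r)^−60] / r × (1+r)^−35 = €123,316.31

€123,316.31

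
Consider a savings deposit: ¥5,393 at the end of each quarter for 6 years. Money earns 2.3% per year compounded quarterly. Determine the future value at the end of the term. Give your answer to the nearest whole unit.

¥138,363

This is an ordinary annuity: 24 deposits of ¥5,393 at the end of each quarter.
Periodic rate r = 0.023/4 per quarter; n is counted in quarters.
FV = PMT × [((1+r)^n − 1)/r] = 5,393 × [(1+r)^24 − 1] / r = ¥138,363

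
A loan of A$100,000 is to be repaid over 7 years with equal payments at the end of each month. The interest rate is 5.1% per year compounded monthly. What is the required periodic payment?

A$1,418.09

Level ordinary annuity; solve PV = PMT × [(1 − (1+r)^−n)/r] for PMT.
Periodic rate r = 0.051/12 per month; n is counted in months.
With n = 84: PMT = 100,000 / ([(1 − (1+r)^−n)/r]) = A$1,418.09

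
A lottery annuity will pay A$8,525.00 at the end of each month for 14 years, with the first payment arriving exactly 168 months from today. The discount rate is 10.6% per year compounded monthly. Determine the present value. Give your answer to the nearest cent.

A$171,484.37

Ordinary annuity of 168 payments, first payment at period 168.
Periodic rate r = 0.106/12 per month; n is counted in months.
The ordinary-annuity PV formula values the stream one period before the first payment (period 167); discount that back 167 periods:
PV₀ = 8,525 × [1 − (1+r)^−168] / r × (1+r)^−167 = A$171,484.37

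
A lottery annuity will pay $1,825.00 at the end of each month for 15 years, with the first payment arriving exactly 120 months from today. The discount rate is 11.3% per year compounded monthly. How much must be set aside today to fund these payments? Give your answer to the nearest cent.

$51,773.16

Ordinary annuity of 180 payments, first payment at period 120.
Periodic rate r = 0.113/12 per month; n is counted in months.
The ordinary-annuity PV formula values the stream one period before the first payment (period 119); discount that back 119 periods:
PV₀ = 1,825 × [1 − (1+r)^−180] / r × (1+r)^−119 = $51,773.16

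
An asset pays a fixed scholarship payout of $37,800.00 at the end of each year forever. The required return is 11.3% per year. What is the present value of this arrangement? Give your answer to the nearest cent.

$334,513.27

Periodic rate r = 0.113 per year.
Level perpetuity: PV = PMT / r = 37,800 / (0.113) = $334,513.27.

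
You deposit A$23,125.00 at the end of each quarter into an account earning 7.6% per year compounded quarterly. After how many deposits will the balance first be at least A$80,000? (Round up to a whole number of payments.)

4 payments

Periodic rate r = 0.076/4 per quarter; n is counted in quarters.
Ordinary annuity FV: 80,000 = 23,125 × [((1+r)^n − 1)/r].
(1+r)^n = 1 + 80,000 × r / 23,125, so n = ln(1 + 80,000·r/23,125) / ln(1+r) = 3.38.
Round up to a whole number of payments: n = 4.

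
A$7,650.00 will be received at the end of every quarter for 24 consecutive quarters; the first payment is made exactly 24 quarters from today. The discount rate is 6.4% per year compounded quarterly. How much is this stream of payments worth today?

Ordinary annuity of 24 payments, first payment at period 24.
Periodic rate r = 0.064/4 per quarter; n is counted in quarters.
The ordinary-annuity PV formula values the stream one period before the first payment (period 23); discount that back 23 periods:
PV₀ = 7,650 × [1 − (1+r)^−24] / r × (1+r)^−23 = A$105,139.17

A$105,139.17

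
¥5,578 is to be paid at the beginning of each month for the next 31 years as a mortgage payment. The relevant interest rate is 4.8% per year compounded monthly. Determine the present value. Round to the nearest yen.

This is an annuity due: 372 payments of ¥5,578 at the beginning of each month.
Periodic rate r = 0.048/12 per month; n is counted in months.
PV = PMT × [(1 − (1+r)^−n)/r] × (1+r) = 5,578 × [1 − (1+r)^−372] / r × (1+r) = ¥1,082,967

¥1,082,967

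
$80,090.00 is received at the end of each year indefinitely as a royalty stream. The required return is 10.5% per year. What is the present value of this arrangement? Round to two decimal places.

$762,761.90

Periodic rate r = 0.105 per year.
Level perpetuity: PV = PMT / r = 80,090 / (0.105) = $762,761.90.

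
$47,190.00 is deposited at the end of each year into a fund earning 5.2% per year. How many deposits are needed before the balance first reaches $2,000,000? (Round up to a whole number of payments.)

Periodic rate r = 0.052 per year.
Ordinary annuity FV: 2,000,000 = 47,190 × [((1+r)^n − 1)/r].
(1+r)^n = 1 + 2,000,000 × r / 47,190, so n = ln(1 + 2,000,000·r/47,190) / ln(1+r) = 22.97.
Round up to a whole number of payments: n = 23.

23 payments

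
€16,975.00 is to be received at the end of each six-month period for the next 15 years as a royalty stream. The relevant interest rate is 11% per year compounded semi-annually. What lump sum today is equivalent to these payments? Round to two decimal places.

This is an ordinary annuity: 30 payments of €16,975.00 at the end of each six-month period.
Periodic rate r = 0.11/2 per half-year; n is counted in half-years.
PV = PMT × [(1 − (1+r)^−n)/r] = 16,975 × [1 − (1+r)^−30] / r = €246,710.32

€246,710.32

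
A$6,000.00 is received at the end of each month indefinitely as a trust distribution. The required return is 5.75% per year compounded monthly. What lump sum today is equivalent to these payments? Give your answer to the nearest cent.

A$1,252,173.91

Periodic rate r = 0.0575/12 per month.
Level perpetuity: PV = PMT / r = 6,000 / (0.0575/12) = A$1,252,173.91.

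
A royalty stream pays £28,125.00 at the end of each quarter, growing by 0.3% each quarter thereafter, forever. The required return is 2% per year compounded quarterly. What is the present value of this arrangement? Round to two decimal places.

£14,062,500.00

Periodic rate r = 0.02/4 per quarter.
Growing perpetuity (Gordon): PV = PMT₁ / (r − g) = 28,125 / (r − 0.003) = £14,062,500.00.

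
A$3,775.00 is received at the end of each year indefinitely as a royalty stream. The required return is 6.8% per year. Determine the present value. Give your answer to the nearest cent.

Periodic rate r = 0.068 per year.
Level perpetuity: PV = PMT / r = 3,775 / (0.068) = A$55,514.71.

A$55,514.71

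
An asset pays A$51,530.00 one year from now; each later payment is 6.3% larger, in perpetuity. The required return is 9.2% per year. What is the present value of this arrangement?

Periodic rate r = 0.092 per year.
Growing perpetuity (Gordon): PV = PMT₁ / (r − g) = 51,530 / (r − 0.063) = A$1,776,896.55.

A$1,776,896.55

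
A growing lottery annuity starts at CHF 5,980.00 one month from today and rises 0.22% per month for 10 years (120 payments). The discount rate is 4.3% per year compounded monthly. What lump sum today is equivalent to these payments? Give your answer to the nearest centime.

CHF 659,449.62

Periodic rate r = 0.043/12 per month; n is counted in months.
Growing ordinary annuity: PV = PMT₁ × [1 − ((1+g)/(1+r))^n] / (r − g) = 5,980 × [1 − ((1+0.0022)/(1+r))^120] / (r − 0.0022) = CHF 659,449.62.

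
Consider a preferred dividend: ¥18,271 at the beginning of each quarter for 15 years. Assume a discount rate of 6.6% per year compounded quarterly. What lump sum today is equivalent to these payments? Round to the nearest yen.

This is an annuity due: 60 payments of ¥18,271 at the beginning of each quarter.
Periodic rate r = 0.066/4 per quarter; n is counted in quarters.
PV = PMT × [(1 − (1+r)^−n)/r] × (1+r) = 18,271 × [1 − (1+r)^−60] / r × (1+r) = ¥703,963

¥703,963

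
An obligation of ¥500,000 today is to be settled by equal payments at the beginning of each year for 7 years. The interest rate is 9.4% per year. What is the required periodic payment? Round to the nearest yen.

Level annuity due; solve PV = PMT × [(1 − (1+r)^−n)/r] × (1+r) for PMT.
Periodic rate r = 0.094 per year.
With n = 7: PMT = 500,000 / ([(1 − (1+r)^−n)/r] × (1+r)) = ¥92,032

¥92,032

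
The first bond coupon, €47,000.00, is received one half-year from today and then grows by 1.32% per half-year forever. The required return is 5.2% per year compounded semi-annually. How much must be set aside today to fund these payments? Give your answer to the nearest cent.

€3,671,875.00

Periodic rate r = 0.052/2 per half-year.
Growing perpetuity (Gordon): PV = PMT₁ / (r − g) = 47,000 / (r − 0.0132) = €3,671,875.00.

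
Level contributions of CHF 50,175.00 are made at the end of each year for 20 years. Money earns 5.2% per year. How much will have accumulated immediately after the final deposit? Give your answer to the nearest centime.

This is an ordinary annuity: 20 deposits of CHF 50,175.00 at the end of each year.
Periodic rate r = 0.052 per year.
FV = PMT × [((1+r)^n − 1)/r] = 50,175 × [(1+r)^20 − 1] / r = CHF 1,694,589.05

CHF 1,694,589.05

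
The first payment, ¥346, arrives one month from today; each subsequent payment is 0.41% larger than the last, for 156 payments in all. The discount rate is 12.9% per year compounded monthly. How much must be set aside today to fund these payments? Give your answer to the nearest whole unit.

¥33,450

Periodic rate r = 0.129/12 per month; n is counted in months.
Growing ordinary annuity: PV = PMT₁ × [1 − ((1+g)/(1+r))^n] / (r − g) = 346 × [1 − ((1+0.0041)/(1+r))^156] / (r − 0.0041) = ¥33,450.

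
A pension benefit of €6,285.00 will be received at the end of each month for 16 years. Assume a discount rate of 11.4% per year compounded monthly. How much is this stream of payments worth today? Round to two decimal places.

This is an ordinary annuity: 192 payments of €6,285.00 at the end of each month.
Periodic rate r = 0.114/12 per month; n is counted in months.
PV = PMT × [(1 − (1+r)^−n)/r] = 6,285 × [1 − (1+r)^−192] / r = €553,890.87

€553,890.87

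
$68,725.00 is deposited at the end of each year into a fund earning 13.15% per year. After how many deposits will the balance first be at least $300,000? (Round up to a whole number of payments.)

Periodic rate r = 0.1315 per year.
Ordinary annuity FV: 300,000 = 68,725 × [((1+r)^n − 1)/r].
(1+r)^n = 1 + 300,000 × r / 68,725, so n = ln(1 + 300,000·r/68,725) / ln(1+r) = 3.67.
Round up to a whole number of payments: n = 4.

4 payments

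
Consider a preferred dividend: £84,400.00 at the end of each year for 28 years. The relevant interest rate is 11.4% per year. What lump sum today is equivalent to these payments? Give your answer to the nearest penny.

This is an ordinary annuity: 28 payments of £84,400.00 at the end of each year.
Periodic rate r = 0.114 per year.
PV = PMT × [(1 − (1+r)^−n)/r] = 84,400 × [1 − (1+r)^−28] / r = £704,321.87

£704,321.87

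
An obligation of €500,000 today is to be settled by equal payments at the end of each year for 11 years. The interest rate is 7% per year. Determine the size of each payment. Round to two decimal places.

Level ordinary annuity; solve PV = PMT × [(1 − (1+r)^−n)/r] for PMT.
Periodic rate r = 0.07 per year.
With n = 11: PMT = 500,000 / ([(1 − (1+r)^−n)/r]) = €66,678.45

€66,678.45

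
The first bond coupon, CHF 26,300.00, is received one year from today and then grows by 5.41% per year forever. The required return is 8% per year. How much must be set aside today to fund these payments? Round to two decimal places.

CHF 1,015,444.02

Periodic rate r = 0.08 per year.
Growing perpetuity (Gordon): PV = PMT₁ / (r − g) = 26,300 / (r − 0.0541) = CHF 1,015,444.02.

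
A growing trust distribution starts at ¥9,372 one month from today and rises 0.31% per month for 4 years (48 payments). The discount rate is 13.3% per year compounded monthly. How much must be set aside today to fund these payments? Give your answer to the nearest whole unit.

¥371,534

Periodic rate r = 0.133/12 per month; n is counted in months.
Growing ordinary annuity: PV = PMT₁ × [1 − ((1+g)/(1+r))^n] / (r − g) = 9,372 × [1 − ((1+0.0031)/(1+r))^48] / (r − 0.0031) = ¥371,534.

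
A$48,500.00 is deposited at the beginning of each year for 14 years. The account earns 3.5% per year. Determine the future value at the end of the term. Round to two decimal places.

A$887,340.52

This is an annuity due: 14 deposits of A$48,500.00 at the beginning of each year.
Periodic rate r = 0.035 per year.
FV = PMT × [((1+r)^n − 1)/r] × (1+r) = 48,500 × [(1+r)^14 − 1] / r × (1+r) = A$887,340.52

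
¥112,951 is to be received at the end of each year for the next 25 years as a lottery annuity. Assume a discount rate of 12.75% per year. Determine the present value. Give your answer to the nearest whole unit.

This is an ordinary annuity: 25 payments of ¥112,951 at the end of each year.
Periodic rate r = 0.1275 per year.
PV = PMT × [(1 − (1+r)^−n)/r] = 112,951 × [1 − (1+r)^−25] / r = ¥841,787

¥841,787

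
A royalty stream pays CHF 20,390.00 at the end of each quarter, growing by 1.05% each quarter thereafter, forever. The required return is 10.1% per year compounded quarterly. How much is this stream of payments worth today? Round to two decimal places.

Periodic rate r = 0.101/4 per quarter.
Growing perpetuity (Gordon): PV = PMT₁ / (r − g) = 20,390 / (r − 0.0105) = CHF 1,382,372.88.

CHF 1,382,372.88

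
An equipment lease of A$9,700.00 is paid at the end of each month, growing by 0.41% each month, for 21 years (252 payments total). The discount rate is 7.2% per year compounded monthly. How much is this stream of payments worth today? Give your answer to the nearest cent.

A$1,934,800.11

Periodic rate r = 0.072/12 per month; n is counted in months.
Growing ordinary annuity: PV = PMT₁ × [1 − ((1+g)/(1+r))^n] / (r − g) = 9,700 × [1 − ((1+0.0041)/(1+r))^252] / (r − 0.0041) = A$1,934,800.11.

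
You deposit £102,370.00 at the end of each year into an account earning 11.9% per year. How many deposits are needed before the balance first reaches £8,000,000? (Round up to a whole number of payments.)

21 payments

Periodic rate r = 0.119 per year.
Ordinary annuity FV: 8,000,000 = 102,370 × [((1+r)^n − 1)/r].
(1+r)^n = 1 + 8,000,000 × r / 102,370, so n = ln(1 + 8,000,000·r/102,370) / ln(1+r) = 20.74.
Round up to a whole number of payments: n = 21.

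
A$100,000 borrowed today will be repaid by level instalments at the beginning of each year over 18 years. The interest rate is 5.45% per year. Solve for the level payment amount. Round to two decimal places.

A$8,400.16

Level annuity due; solve PV = PMT × [(1 − (1+r)^−n)/r] × (1+r) for PMT.
Periodic rate r = 0.0545 per year.
With n = 18: PMT = 100,000 / ([(1 − (1+r)^−n)/r] × (1+r)) = A$8,400.16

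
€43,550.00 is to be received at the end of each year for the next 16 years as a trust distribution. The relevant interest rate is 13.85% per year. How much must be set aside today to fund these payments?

This is an ordinary annuity: 16 payments of €43,550.00 at the end of each year.
Periodic rate r = 0.1385 per year.
PV = PMT × [(1 − (1+r)^−n)/r] = 43,550 × [1 − (1+r)^−16] / r = €274,975.64

€274,975.64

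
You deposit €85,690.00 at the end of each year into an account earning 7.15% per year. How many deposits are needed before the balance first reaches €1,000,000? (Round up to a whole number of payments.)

9 payments

Periodic rate r = 0.0715 per year.
Ordinary annuity FV: 1,000,000 = 85,690 × [((1+r)^n − 1)/r].
(1+r)^n = 1 + 1,000,000 × r / 85,690, so n = ln(1 + 1,000,000·r/85,690) / ln(1+r) = 8.79.
Round up to a whole number of payments: n = 9.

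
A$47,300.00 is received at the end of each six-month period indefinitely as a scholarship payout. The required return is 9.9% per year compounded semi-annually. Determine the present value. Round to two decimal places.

Periodic rate r = 0.099/2 per half-year.
Level perpetuity: PV = PMT / r = 47,300 / (0.099/2) = A$955,555.56.

A$955,555.56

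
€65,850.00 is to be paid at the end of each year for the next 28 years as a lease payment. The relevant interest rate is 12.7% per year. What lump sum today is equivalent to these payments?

€500,269.92

This is an ordinary annuity: 28 payments of €65,850.00 at the end of each year.
Periodic rate r = 0.127 per year.
PV = PMT × [(1 − (1+r)^−n)/r] = 65,850 × [1 − (1+r)^−28] / r = €500,269.92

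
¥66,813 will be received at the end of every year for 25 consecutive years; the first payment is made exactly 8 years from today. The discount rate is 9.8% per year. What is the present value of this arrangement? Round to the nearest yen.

¥320,112

Ordinary annuity of 25 payments, first payment at period 8.
Periodic rate r = 0.098 per year.
The ordinary-annuity PV formula values the stream one period before the first payment (period 7); discount that back 7 periods:
PV₀ = 66,813 × [1 − (1+r)^−25] / r × (1+r)^−7 = ¥320,112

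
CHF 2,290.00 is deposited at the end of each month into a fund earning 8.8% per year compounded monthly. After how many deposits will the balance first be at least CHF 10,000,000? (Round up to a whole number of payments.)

479 payments

Periodic rate r = 0.088/12 per month; n is counted in months.
Ordinary annuity FV: 10,000,000 = 2,290 × [((1+r)^n − 1)/r].
(1+r)^n = 1 + 10,000,000 × r / 2,290, so n = ln(1 + 10,000,000·r/2,290) / ln(1+r) = 478.64.
Round up to a whole number of payments: n = 479.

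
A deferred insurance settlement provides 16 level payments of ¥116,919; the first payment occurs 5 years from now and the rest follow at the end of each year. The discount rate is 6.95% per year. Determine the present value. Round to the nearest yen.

¥846,993

Ordinary annuity of 16 payments, first payment at period 5.
Periodic rate r = 0.0695 per year.
The ordinary-annuity PV formula values the stream one period before the first payment (period 4); discount that back 4 periods:
PV₀ = 116,919 × [1 − (1+r)^−16] / r × (1+r)^−4 = ¥846,993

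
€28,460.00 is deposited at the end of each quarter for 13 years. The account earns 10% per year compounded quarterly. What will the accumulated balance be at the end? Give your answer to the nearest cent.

€2,972,490.30

This is an ordinary annuity: 52 deposits of €28,460.00 at the end of each quarter.
Periodic rate r = 0.1/4 per quarter; n is counted in quarters.
FV = PMT × [((1+r)^n − 1)/r] = 28,460 × [(1+r)^52 − 1] / r = €2,972,490.30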